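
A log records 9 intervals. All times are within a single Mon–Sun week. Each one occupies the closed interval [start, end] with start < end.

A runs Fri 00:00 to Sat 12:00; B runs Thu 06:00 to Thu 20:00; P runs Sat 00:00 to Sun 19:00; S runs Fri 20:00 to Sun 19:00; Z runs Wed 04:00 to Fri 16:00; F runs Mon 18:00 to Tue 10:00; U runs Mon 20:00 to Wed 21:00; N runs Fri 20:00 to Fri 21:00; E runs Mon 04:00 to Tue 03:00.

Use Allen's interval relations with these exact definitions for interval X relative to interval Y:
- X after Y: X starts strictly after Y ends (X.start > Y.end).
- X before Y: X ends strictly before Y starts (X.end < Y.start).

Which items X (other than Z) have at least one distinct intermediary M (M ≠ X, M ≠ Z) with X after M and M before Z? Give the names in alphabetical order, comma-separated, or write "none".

A, B, N, P, S

Target Z = [Wed 04:00, Fri 16:00].
Intermediaries M with M before Z: E, F.
Via E — items with X after E: A, B, N, P, S.
Via F — items with X after F: A, B, N, P, S.
Union: A, B, N, P, S.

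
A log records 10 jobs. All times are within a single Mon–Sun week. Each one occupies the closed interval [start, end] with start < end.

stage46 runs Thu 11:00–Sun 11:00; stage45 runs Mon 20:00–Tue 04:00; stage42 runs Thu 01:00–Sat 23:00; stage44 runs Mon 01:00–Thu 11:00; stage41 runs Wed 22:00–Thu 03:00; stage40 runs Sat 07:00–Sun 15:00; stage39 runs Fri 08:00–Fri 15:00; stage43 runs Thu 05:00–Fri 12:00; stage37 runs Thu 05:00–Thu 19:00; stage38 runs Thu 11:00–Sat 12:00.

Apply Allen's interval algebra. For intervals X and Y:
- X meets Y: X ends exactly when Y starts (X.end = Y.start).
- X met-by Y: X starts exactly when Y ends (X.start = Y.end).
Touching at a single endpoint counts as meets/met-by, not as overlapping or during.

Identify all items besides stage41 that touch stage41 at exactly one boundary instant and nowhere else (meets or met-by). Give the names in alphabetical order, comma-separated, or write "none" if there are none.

none

Target stage41 = [Wed 22:00, Thu 03:00].
stage37 [Thu 05:00, Thu 19:00] → after → no.
stage38 [Thu 11:00, Sat 12:00] → after → no.
stage39 [Fri 08:00, Fri 15:00] → after → no.
stage40 [Sat 07:00, Sun 15:00] → after → no.
stage42 [Thu 01:00, Sat 23:00] → overlapped-by → no.
stage43 [Thu 05:00, Fri 12:00] → after → no.
stage44 [Mon 01:00, Thu 11:00] → contains → no.
stage45 [Mon 20:00, Tue 04:00] → before → no.
stage46 [Thu 11:00, Sun 11:00] → after → no.
Result: none.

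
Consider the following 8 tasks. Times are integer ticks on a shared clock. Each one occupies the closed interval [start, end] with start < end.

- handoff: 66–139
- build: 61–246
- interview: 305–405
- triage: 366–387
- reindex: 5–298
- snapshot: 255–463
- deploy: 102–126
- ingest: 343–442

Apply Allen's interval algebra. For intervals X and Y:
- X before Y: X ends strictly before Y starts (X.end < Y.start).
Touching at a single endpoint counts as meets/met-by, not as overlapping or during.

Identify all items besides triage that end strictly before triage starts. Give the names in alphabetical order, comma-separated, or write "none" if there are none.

build, deploy, handoff, reindex

Target triage = [366, 387].
build [61, 246] → before → yes.
deploy [102, 126] → before → yes.
handoff [66, 139] → before → yes.
ingest [343, 442] → contains → no.
interview [305, 405] → contains → no.
reindex [5, 298] → before → yes.
snapshot [255, 463] → contains → no.
Result: build, deploy, handoff, reindex.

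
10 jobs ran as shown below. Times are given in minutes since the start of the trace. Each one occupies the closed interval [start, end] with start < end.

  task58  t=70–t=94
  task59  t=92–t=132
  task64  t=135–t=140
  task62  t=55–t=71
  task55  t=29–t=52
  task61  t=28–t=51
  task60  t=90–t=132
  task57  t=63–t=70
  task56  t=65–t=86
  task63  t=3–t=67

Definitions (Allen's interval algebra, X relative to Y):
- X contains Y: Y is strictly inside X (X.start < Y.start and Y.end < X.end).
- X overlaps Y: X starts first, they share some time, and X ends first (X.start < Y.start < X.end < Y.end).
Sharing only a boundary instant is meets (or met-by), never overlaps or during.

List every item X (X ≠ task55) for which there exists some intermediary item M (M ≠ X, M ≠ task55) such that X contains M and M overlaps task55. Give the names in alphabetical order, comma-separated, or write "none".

Target task55 = [t=29, t=52].
Intermediaries M with M overlaps task55: task61.
Via task61 — items with X contains task61: task63.
Union: task63.

task63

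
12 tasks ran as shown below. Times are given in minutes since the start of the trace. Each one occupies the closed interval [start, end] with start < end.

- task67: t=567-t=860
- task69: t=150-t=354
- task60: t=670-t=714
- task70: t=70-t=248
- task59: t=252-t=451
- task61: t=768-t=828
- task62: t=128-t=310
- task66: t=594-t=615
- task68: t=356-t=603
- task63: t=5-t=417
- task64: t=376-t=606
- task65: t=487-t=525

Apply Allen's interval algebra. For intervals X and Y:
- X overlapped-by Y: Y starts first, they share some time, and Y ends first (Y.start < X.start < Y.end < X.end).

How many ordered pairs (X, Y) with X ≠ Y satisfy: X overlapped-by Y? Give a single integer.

15

Checking all 132 ordered pairs for relation 'overlapped-by'; matching pairs in alphabetical order:
(task59, task62): task59 overlapped-by task62 ✓
(task59, task63): task59 overlapped-by task63 ✓
(task59, task69): task59 overlapped-by task69 ✓
(task62, task70): task62 overlapped-by task70 ✓
(task64, task59): task64 overlapped-by task59 ✓
(task64, task63): task64 overlapped-by task63 ✓
(task64, task68): task64 overlapped-by task68 ✓
(task66, task64): task66 overlapped-by task64 ✓
(task66, task68): task66 overlapped-by task68 ✓
(task67, task64): task67 overlapped-by task64 ✓
(task67, task68): task67 overlapped-by task68 ✓
(task68, task59): task68 overlapped-by task59 ✓
(task68, task63): task68 overlapped-by task63 ✓
(task69, task62): task69 overlapped-by task62 ✓
(task69, task70): task69 overlapped-by task70 ✓
Count: 15.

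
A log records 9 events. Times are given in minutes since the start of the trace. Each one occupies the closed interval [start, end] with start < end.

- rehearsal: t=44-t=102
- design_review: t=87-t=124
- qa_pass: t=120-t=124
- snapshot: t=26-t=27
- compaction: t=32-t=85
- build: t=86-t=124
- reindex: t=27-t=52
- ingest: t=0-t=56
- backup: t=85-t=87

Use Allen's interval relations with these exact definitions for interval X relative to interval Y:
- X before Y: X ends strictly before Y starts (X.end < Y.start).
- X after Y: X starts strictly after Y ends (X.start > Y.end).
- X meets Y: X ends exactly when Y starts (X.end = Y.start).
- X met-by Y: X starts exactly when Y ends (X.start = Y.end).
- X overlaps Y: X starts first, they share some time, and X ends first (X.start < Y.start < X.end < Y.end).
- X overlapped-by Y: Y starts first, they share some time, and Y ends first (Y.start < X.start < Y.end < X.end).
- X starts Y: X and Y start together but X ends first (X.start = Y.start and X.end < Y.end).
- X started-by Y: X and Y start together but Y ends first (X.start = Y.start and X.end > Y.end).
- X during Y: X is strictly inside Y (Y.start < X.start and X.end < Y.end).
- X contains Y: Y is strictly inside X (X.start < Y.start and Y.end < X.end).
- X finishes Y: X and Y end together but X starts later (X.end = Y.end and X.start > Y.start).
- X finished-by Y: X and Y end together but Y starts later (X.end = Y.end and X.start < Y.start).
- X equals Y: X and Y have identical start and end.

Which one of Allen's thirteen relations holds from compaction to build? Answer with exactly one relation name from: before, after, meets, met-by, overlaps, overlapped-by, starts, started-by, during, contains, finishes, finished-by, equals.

compaction = [t=32, t=85]; build = [t=86, t=124].
Compare endpoints: compaction.start < build.start, compaction.start < build.end, compaction.end < build.start, compaction.end < build.end.
That pattern is 'before'.

before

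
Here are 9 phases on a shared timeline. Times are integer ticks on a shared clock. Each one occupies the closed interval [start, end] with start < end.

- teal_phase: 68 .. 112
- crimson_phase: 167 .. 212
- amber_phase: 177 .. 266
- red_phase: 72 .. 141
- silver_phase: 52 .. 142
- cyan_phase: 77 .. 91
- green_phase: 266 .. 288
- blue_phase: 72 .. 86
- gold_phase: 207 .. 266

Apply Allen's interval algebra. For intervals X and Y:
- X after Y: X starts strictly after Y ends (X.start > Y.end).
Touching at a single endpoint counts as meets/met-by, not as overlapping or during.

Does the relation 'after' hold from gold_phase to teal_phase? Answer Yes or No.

Yes

gold_phase = [207, 266], teal_phase = [68, 112].
Actual relation of gold_phase to teal_phase: after.
Asked whether 'after' holds → Yes.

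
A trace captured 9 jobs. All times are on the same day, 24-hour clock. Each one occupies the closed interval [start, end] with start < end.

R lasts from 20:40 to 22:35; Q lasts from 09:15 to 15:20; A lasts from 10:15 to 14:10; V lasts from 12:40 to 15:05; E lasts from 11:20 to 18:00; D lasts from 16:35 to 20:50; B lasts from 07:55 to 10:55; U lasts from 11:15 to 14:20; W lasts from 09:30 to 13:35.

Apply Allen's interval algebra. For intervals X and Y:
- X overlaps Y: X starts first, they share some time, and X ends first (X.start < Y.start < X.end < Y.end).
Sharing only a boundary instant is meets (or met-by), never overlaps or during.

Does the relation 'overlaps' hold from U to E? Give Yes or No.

U = [11:15, 14:20], E = [11:20, 18:00].
Actual relation of U to E: overlaps.
Asked whether 'overlaps' holds → Yes.

Yes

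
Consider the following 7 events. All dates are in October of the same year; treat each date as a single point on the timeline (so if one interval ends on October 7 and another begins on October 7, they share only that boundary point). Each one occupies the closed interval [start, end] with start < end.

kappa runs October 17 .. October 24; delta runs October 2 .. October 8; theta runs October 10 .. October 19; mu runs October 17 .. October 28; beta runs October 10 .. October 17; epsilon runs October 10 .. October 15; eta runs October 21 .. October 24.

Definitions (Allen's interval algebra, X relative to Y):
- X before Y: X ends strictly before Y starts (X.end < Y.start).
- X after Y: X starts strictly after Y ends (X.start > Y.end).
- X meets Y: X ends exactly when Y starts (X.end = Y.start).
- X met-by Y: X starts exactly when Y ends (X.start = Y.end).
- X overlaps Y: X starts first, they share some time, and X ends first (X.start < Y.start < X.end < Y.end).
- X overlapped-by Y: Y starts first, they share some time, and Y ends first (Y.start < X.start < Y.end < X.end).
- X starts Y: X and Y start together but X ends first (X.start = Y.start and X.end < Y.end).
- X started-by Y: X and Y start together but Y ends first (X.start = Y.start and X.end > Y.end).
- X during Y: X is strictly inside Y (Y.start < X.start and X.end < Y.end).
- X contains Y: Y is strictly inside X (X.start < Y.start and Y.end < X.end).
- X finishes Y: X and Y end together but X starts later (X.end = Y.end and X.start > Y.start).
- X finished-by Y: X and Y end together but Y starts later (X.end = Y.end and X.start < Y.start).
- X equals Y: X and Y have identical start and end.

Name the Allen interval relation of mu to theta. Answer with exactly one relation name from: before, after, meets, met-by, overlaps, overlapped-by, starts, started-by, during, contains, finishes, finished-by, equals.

mu = [October 17, October 28]; theta = [October 10, October 19].
Compare endpoints: mu.start > theta.start, mu.start < theta.end, mu.end > theta.start, mu.end > theta.end.
That pattern is 'overlapped-by'.

overlapped-by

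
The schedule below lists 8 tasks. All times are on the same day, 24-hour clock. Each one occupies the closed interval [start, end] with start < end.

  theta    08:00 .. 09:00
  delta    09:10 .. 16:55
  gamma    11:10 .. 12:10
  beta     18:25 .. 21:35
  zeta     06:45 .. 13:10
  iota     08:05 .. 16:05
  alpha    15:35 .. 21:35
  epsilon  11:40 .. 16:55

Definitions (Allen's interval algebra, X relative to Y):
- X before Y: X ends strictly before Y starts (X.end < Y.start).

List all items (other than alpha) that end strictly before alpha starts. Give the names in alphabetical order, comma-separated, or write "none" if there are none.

gamma, theta, zeta

Target alpha = [15:35, 21:35].
beta [18:25, 21:35] → finishes → no.
delta [09:10, 16:55] → overlaps → no.
epsilon [11:40, 16:55] → overlaps → no.
gamma [11:10, 12:10] → before → yes.
iota [08:05, 16:05] → overlaps → no.
theta [08:00, 09:00] → before → yes.
zeta [06:45, 13:10] → before → yes.
Result: gamma, theta, zeta.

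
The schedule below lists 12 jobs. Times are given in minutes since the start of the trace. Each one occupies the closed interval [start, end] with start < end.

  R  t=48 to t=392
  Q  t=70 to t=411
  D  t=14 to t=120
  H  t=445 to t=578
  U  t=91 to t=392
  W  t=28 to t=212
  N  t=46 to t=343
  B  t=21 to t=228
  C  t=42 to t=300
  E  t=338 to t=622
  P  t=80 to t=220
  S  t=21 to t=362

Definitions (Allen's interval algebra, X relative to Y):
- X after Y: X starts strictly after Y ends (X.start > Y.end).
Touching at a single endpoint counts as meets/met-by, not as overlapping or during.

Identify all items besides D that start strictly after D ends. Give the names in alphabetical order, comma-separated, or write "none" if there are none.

Target D = [t=14, t=120].
B [t=21, t=228] → overlapped-by → no.
C [t=42, t=300] → overlapped-by → no.
E [t=338, t=622] → after → yes.
H [t=445, t=578] → after → yes.
N [t=46, t=343] → overlapped-by → no.
P [t=80, t=220] → overlapped-by → no.
Q [t=70, t=411] → overlapped-by → no.
R [t=48, t=392] → overlapped-by → no.
S [t=21, t=362] → overlapped-by → no.
U [t=91, t=392] → overlapped-by → no.
W [t=28, t=212] → overlapped-by → no.
Result: E, H.

E, H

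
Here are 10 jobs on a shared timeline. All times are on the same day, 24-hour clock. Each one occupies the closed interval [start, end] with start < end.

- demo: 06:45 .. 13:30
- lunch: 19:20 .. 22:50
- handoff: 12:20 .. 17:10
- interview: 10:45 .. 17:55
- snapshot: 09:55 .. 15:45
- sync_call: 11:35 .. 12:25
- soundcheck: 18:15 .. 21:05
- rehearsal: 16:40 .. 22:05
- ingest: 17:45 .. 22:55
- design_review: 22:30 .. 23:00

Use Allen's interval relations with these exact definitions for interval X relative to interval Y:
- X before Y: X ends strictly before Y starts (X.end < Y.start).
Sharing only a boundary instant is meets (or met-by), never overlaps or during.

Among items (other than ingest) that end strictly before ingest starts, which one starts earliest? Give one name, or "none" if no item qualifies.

demo

Target ingest = [17:45, 22:55].
demo [06:45, 13:30] → before → candidate.
design_review [22:30, 23:00] → overlapped-by → excluded.
handoff [12:20, 17:10] → before → candidate.
interview [10:45, 17:55] → overlaps → excluded.
lunch [19:20, 22:50] → during → excluded.
rehearsal [16:40, 22:05] → overlaps → excluded.
snapshot [09:55, 15:45] → before → candidate.
soundcheck [18:15, 21:05] → during → excluded.
sync_call [11:35, 12:25] → before → candidate.
Among candidates, earliest start is 06:45 → demo.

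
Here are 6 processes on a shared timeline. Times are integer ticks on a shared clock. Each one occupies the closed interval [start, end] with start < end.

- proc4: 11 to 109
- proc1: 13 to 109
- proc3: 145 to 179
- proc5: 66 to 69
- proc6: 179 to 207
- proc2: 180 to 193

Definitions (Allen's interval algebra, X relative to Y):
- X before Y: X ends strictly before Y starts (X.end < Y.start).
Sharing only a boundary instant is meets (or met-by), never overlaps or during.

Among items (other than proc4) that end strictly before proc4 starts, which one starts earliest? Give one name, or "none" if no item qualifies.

none

Target proc4 = [11, 109].
proc1 [13, 109] → finishes → excluded.
proc2 [180, 193] → after → excluded.
proc3 [145, 179] → after → excluded.
proc5 [66, 69] → during → excluded.
proc6 [179, 207] → after → excluded.
No candidates → none.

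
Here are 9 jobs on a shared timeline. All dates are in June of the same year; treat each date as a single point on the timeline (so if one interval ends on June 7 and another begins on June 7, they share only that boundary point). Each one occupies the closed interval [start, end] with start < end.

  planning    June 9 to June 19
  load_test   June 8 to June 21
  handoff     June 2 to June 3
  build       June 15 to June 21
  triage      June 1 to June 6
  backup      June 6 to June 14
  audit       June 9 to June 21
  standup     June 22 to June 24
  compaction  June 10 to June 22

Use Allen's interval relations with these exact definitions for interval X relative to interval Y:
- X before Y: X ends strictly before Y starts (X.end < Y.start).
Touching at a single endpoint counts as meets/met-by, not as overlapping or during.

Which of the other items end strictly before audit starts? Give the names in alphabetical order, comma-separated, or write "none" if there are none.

handoff, triage

Target audit = [June 9, June 21].
backup [June 6, June 14] → overlaps → no.
build [June 15, June 21] → finishes → no.
compaction [June 10, June 22] → overlapped-by → no.
handoff [June 2, June 3] → before → yes.
load_test [June 8, June 21] → finished-by → no.
planning [June 9, June 19] → starts → no.
standup [June 22, June 24] → after → no.
triage [June 1, June 6] → before → yes.
Result: handoff, triage.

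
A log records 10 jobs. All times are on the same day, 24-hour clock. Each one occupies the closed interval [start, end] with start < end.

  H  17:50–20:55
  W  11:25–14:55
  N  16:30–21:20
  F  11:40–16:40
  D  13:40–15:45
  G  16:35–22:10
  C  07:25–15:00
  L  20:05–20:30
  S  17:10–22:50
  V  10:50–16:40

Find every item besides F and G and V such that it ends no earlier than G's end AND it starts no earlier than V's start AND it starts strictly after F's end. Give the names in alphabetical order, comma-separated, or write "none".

Conditions: its end is no earlier than G's end (X.end >= 22:10) AND its start is no earlier than V's start (X.start >= 10:50) AND its start is strictly after F's end (X.start > 16:40).
C: end 15:00 >= 22:10? ✗; start 07:25 >= 10:50? ✗; start 07:25 > 16:40? ✗ → no.
D: end 15:45 >= 22:10? ✗; start 13:40 >= 10:50? ✓; start 13:40 > 16:40? ✗ → no.
H: end 20:55 >= 22:10? ✗; start 17:50 >= 10:50? ✓; start 17:50 > 16:40? ✓ → no.
L: end 20:30 >= 22:10? ✗; start 20:05 >= 10:50? ✓; start 20:05 > 16:40? ✓ → no.
N: end 21:20 >= 22:10? ✗; start 16:30 >= 10:50? ✓; start 16:30 > 16:40? ✗ → no.
S: end 22:50 >= 22:10? ✓; start 17:10 >= 10:50? ✓; start 17:10 > 16:40? ✓ → yes.
W: end 14:55 >= 22:10? ✗; start 11:25 >= 10:50? ✓; start 11:25 > 16:40? ✗ → no.
Result: S.

S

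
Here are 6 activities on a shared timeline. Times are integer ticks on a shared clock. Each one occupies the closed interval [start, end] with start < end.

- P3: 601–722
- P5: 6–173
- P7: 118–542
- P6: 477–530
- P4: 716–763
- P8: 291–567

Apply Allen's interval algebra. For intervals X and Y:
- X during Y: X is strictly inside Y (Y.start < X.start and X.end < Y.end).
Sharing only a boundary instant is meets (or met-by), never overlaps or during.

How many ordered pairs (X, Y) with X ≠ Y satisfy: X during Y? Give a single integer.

Checking all 30 ordered pairs for relation 'during'; matching pairs in alphabetical order:
(P6, P7): P6 during P7 ✓
(P6, P8): P6 during P8 ✓
Count: 2.

2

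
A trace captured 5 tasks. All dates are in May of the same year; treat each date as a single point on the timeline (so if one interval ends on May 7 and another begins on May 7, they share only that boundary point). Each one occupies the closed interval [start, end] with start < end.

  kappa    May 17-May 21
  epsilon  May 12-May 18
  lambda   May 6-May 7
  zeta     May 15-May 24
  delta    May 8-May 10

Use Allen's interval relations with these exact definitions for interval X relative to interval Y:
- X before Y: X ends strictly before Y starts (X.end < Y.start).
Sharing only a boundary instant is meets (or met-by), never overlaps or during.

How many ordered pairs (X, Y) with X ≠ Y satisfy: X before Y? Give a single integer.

7

Checking all 20 ordered pairs for relation 'before'; matching pairs in alphabetical order:
(delta, epsilon): delta before epsilon ✓
(delta, kappa): delta before kappa ✓
(delta, zeta): delta before zeta ✓
(lambda, delta): lambda before delta ✓
(lambda, epsilon): lambda before epsilon ✓
(lambda, kappa): lambda before kappa ✓
(lambda, zeta): lambda before zeta ✓
Count: 7.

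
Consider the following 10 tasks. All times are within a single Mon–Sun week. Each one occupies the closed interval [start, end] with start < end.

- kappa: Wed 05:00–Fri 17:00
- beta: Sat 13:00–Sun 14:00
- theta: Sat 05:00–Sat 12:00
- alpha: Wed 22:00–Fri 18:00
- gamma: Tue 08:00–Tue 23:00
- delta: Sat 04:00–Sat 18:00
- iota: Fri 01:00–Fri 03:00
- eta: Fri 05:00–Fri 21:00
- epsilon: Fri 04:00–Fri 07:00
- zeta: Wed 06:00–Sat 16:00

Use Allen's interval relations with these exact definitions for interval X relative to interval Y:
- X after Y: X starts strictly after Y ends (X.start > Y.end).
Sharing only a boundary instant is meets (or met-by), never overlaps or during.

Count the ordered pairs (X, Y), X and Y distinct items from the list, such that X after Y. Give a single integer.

Checking all 90 ordered pairs for relation 'after'; matching pairs in alphabetical order:
(alpha, gamma): alpha after gamma ✓
(beta, alpha): beta after alpha ✓
(beta, epsilon): beta after epsilon ✓
(beta, eta): beta after eta ✓
(beta, gamma): beta after gamma ✓
(beta, iota): beta after iota ✓
(beta, kappa): beta after kappa ✓
(beta, theta): beta after theta ✓
(delta, alpha): delta after alpha ✓
(delta, epsilon): delta after epsilon ✓
(delta, eta): delta after eta ✓
(delta, gamma): delta after gamma ✓
(delta, iota): delta after iota ✓
(delta, kappa): delta after kappa ✓
(epsilon, gamma): epsilon after gamma ✓
(epsilon, iota): epsilon after iota ✓
(eta, gamma): eta after gamma ✓
(eta, iota): eta after iota ✓
(iota, gamma): iota after gamma ✓
(kappa, gamma): kappa after gamma ✓
(theta, alpha): theta after alpha ✓
(theta, epsilon): theta after epsilon ✓
(theta, eta): theta after eta ✓
(theta, gamma): theta after gamma ✓
... plus 3 further pairs not listed.
Count: 27.

27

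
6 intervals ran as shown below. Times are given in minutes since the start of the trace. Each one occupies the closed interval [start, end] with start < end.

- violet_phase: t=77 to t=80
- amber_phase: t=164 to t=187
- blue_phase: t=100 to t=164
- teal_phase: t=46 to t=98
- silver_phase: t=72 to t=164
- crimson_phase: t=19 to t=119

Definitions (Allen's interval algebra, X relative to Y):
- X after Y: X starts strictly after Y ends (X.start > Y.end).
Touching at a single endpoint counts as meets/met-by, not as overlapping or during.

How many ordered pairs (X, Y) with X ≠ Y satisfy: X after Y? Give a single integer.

5

Checking all 30 ordered pairs for relation 'after'; matching pairs in alphabetical order:
(amber_phase, crimson_phase): amber_phase after crimson_phase ✓
(amber_phase, teal_phase): amber_phase after teal_phase ✓
(amber_phase, violet_phase): amber_phase after violet_phase ✓
(blue_phase, teal_phase): blue_phase after teal_phase ✓
(blue_phase, violet_phase): blue_phase after violet_phase ✓
Count: 5.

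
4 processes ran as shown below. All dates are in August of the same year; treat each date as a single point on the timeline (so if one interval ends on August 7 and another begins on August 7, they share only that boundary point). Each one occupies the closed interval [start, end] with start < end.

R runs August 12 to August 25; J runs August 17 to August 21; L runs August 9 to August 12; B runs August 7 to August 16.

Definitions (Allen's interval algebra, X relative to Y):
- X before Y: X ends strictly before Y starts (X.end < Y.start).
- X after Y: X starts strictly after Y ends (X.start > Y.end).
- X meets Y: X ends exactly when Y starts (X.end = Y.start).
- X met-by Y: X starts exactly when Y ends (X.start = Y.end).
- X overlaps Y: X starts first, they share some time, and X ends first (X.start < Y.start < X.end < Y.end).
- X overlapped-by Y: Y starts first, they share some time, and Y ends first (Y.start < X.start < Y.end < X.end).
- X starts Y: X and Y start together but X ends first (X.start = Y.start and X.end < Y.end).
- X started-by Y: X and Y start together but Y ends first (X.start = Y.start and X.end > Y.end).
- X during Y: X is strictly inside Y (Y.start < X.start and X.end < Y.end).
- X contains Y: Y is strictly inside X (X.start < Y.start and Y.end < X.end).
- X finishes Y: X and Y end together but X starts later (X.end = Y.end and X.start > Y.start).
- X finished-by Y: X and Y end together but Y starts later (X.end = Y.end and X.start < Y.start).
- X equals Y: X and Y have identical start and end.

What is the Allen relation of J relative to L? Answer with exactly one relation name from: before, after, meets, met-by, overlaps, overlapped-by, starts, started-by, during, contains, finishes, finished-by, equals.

J = [August 17, August 21]; L = [August 9, August 12].
Compare endpoints: J.start > L.start, J.start > L.end, J.end > L.start, J.end > L.end.
That pattern is 'after'.

after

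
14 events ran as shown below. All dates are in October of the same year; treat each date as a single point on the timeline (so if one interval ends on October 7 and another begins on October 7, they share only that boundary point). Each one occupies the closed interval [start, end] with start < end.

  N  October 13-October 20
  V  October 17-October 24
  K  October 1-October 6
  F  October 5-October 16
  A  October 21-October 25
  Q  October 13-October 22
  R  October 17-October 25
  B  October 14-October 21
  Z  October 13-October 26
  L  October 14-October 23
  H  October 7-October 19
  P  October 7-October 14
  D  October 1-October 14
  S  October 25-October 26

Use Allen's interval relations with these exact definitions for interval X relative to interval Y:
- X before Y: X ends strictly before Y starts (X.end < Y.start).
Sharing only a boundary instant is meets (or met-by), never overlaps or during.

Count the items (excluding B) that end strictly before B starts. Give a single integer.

Target B = [October 14, October 21].
A [October 21, October 25] → met-by → no.
D [October 1, October 14] → meets → no.
F [October 5, October 16] → overlaps → no.
H [October 7, October 19] → overlaps → no.
K [October 1, October 6] → before → counts.
L [October 14, October 23] → started-by → no.
N [October 13, October 20] → overlaps → no.
P [October 7, October 14] → meets → no.
Q [October 13, October 22] → contains → no.
R [October 17, October 25] → overlapped-by → no.
S [October 25, October 26] → after → no.
V [October 17, October 24] → overlapped-by → no.
Z [October 13, October 26] → contains → no.
Total: 1.

1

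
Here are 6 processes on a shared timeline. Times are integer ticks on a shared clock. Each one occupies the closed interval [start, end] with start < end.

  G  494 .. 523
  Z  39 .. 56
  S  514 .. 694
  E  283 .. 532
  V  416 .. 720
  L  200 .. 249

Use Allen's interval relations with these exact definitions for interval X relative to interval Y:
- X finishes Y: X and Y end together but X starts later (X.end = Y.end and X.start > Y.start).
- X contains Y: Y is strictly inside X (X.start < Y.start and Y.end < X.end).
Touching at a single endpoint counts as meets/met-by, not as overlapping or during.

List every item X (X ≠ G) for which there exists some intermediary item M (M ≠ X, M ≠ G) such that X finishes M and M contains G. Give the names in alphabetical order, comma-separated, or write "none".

Target G = [494, 523].
Intermediaries M with M contains G: E, V.
Via E — items with X finishes E: none.
Via V — items with X finishes V: none.
Union: none.

none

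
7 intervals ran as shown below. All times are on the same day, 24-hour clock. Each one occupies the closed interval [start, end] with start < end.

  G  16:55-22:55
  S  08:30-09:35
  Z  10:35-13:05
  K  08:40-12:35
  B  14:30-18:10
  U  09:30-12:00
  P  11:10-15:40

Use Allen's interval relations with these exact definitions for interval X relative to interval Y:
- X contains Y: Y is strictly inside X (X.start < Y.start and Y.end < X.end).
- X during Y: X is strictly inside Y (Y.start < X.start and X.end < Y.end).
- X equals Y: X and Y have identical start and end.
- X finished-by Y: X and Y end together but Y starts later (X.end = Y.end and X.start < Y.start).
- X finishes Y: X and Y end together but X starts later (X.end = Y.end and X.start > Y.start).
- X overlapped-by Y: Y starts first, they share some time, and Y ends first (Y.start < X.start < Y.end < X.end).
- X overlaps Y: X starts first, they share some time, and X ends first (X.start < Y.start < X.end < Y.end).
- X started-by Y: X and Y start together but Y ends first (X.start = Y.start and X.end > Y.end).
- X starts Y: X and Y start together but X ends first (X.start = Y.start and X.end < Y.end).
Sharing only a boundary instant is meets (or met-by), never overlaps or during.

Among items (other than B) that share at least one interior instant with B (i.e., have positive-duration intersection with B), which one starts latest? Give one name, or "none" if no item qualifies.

G

Target B = [14:30, 18:10].
G [16:55, 22:55] → overlapped-by → candidate.
K [08:40, 12:35] → before → excluded.
P [11:10, 15:40] → overlaps → candidate.
S [08:30, 09:35] → before → excluded.
U [09:30, 12:00] → before → excluded.
Z [10:35, 13:05] → before → excluded.
Among candidates, latest start is 16:55 → G.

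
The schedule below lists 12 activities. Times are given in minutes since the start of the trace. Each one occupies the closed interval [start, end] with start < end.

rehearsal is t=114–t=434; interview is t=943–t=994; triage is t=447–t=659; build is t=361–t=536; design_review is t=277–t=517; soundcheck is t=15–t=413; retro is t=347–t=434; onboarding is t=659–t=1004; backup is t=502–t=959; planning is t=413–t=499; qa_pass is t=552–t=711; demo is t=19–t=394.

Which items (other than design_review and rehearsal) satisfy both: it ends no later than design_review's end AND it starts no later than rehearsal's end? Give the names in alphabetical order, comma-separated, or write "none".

demo, planning, retro, soundcheck

Conditions: its end is no later than design_review's end (X.end <= t=517) AND its start is no later than rehearsal's end (X.start <= t=434).
backup: end t=959 <= t=517? ✗; start t=502 <= t=434? ✗ → no.
build: end t=536 <= t=517? ✗; start t=361 <= t=434? ✓ → no.
demo: end t=394 <= t=517? ✓; start t=19 <= t=434? ✓ → yes.
interview: end t=994 <= t=517? ✗; start t=943 <= t=434? ✗ → no.
onboarding: end t=1004 <= t=517? ✗; start t=659 <= t=434? ✗ → no.
planning: end t=499 <= t=517? ✓; start t=413 <= t=434? ✓ → yes.
qa_pass: end t=711 <= t=517? ✗; start t=552 <= t=434? ✗ → no.
retro: end t=434 <= t=517? ✓; start t=347 <= t=434? ✓ → yes.
soundcheck: end t=413 <= t=517? ✓; start t=15 <= t=434? ✓ → yes.
triage: end t=659 <= t=517? ✗; start t=447 <= t=434? ✗ → no.
Result: demo, planning, retro, soundcheck.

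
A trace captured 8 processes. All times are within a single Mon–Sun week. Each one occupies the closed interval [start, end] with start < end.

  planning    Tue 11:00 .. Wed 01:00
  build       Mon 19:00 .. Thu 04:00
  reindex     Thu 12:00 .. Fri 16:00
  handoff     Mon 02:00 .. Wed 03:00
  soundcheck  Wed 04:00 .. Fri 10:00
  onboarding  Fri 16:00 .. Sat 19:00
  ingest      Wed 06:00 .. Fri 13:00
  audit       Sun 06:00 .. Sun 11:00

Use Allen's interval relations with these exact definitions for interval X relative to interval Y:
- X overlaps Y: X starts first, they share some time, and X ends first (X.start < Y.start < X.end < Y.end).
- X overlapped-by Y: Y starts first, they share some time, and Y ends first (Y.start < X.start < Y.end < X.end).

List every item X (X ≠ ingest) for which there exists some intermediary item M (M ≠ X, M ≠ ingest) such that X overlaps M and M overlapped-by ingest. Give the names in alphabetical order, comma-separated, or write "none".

Target ingest = [Wed 06:00, Fri 13:00].
Intermediaries M with M overlapped-by ingest: reindex.
Via reindex — items with X overlaps reindex: soundcheck.
Union: soundcheck.

soundcheck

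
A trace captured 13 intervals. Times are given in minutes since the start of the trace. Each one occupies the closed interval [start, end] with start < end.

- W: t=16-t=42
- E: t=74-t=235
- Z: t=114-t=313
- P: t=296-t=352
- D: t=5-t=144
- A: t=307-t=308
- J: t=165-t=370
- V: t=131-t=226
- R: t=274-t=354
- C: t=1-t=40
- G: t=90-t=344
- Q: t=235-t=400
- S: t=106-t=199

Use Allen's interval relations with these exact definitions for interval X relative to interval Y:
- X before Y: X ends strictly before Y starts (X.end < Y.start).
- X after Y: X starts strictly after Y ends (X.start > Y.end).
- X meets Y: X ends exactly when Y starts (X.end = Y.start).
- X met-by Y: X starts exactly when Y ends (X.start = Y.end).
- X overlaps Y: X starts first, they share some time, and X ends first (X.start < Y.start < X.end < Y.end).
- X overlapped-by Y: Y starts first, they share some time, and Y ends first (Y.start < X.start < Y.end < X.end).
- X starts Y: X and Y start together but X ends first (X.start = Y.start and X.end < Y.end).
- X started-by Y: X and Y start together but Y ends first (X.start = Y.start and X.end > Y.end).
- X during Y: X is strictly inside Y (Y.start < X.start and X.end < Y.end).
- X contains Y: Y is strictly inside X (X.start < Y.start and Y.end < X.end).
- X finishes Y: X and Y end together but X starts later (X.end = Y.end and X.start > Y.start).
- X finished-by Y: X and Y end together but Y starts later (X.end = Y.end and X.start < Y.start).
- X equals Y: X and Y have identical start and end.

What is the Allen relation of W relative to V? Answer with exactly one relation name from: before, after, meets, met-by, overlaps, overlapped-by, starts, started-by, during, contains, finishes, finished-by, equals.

W = [t=16, t=42]; V = [t=131, t=226].
Compare endpoints: W.start < V.start, W.start < V.end, W.end < V.start, W.end < V.end.
That pattern is 'before'.

before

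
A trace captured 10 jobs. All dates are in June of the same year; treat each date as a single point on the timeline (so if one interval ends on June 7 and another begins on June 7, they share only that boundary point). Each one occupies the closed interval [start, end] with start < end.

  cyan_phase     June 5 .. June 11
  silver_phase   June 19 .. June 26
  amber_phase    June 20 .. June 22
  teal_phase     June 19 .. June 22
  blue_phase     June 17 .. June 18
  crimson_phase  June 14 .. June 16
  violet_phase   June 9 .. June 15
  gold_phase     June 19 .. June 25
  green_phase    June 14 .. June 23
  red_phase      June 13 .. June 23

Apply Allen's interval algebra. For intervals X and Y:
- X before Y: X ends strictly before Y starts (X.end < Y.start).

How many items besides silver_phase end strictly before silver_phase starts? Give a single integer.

Target silver_phase = [June 19, June 26].
amber_phase [June 20, June 22] → during → no.
blue_phase [June 17, June 18] → before → counts.
crimson_phase [June 14, June 16] → before → counts.
cyan_phase [June 5, June 11] → before → counts.
gold_phase [June 19, June 25] → starts → no.
green_phase [June 14, June 23] → overlaps → no.
red_phase [June 13, June 23] → overlaps → no.
teal_phase [June 19, June 22] → starts → no.
violet_phase [June 9, June 15] → before → counts.
Total: 4.

4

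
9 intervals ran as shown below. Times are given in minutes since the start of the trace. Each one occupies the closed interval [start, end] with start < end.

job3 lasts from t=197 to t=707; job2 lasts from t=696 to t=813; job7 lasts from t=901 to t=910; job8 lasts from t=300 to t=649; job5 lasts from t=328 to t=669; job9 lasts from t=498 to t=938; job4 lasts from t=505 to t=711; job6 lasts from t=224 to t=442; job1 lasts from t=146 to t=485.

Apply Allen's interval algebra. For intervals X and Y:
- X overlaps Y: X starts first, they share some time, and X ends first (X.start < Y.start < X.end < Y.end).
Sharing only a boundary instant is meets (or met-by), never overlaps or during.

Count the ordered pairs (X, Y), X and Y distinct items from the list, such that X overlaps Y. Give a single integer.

Checking all 72 ordered pairs for relation 'overlaps'; matching pairs in alphabetical order:
(job1, job3): job1 overlaps job3 ✓
(job1, job5): job1 overlaps job5 ✓
(job1, job8): job1 overlaps job8 ✓
(job3, job2): job3 overlaps job2 ✓
(job3, job4): job3 overlaps job4 ✓
(job3, job9): job3 overlaps job9 ✓
(job4, job2): job4 overlaps job2 ✓
(job5, job4): job5 overlaps job4 ✓
(job5, job9): job5 overlaps job9 ✓
(job6, job5): job6 overlaps job5 ✓
(job6, job8): job6 overlaps job8 ✓
(job8, job4): job8 overlaps job4 ✓
(job8, job5): job8 overlaps job5 ✓
(job8, job9): job8 overlaps job9 ✓
Count: 14.

14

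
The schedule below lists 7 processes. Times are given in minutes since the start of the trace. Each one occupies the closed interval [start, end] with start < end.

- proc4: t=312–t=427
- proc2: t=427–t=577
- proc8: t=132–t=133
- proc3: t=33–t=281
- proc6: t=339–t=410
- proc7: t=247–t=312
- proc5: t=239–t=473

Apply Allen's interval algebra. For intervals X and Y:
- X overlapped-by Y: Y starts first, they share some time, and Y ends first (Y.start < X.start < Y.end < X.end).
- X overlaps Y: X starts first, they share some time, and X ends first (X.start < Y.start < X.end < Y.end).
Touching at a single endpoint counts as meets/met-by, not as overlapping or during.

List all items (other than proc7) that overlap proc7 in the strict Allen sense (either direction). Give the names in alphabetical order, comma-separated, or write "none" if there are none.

Target proc7 = [t=247, t=312].
proc2 [t=427, t=577] → after → no.
proc3 [t=33, t=281] → overlaps → yes.
proc4 [t=312, t=427] → met-by → no.
proc5 [t=239, t=473] → contains → no.
proc6 [t=339, t=410] → after → no.
proc8 [t=132, t=133] → before → no.
Result: proc3.

proc3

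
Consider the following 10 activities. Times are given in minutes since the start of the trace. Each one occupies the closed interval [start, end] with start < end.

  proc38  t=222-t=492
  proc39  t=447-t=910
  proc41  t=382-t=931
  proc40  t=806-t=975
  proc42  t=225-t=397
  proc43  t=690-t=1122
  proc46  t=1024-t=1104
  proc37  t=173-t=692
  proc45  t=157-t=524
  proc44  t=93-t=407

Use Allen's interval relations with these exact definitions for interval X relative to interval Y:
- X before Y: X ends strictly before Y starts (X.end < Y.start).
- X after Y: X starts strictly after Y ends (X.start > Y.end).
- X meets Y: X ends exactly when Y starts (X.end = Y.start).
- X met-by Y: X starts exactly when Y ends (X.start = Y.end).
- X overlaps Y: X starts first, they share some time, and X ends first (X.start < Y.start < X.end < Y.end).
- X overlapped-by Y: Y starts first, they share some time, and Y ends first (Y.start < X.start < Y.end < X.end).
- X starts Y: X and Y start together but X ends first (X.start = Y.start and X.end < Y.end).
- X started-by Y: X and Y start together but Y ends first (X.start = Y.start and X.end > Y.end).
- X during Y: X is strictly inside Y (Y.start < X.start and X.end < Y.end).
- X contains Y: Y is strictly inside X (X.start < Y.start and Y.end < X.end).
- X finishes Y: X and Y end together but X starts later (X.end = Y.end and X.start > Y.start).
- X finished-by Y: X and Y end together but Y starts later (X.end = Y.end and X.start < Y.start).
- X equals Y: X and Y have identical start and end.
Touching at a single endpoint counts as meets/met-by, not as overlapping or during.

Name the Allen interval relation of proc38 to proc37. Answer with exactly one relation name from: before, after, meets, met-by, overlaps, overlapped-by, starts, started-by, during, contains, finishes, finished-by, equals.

during

proc38 = [t=222, t=492]; proc37 = [t=173, t=692].
Compare endpoints: proc38.start > proc37.start, proc38.start < proc37.end, proc38.end > proc37.start, proc38.end < proc37.end.
That pattern is 'during'.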